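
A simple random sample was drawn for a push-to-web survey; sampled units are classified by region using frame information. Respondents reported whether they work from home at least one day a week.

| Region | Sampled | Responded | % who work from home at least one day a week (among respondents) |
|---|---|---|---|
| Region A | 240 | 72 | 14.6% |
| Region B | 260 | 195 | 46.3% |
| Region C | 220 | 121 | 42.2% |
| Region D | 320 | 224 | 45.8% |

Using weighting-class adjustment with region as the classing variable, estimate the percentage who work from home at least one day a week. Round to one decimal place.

Class response rates: Region A 72/240 = 30%, Region B 195/260 = 75%, Region C 121/220 = 55%, Region D 224/320 = 70%.
With weight = n_sampled/n_responded per class, the weighted class total is n_sampled:
  Region A: 240 × 14.6 = 3504
  Region B: 260 × 46.3 = 12,038
  Region C: 220 × 42.2 = 9284
  Region D: 320 × 45.8 = 14,656
Adjusted estimate = 39,482 / 1,040 = 37.9635 → 38.0%.

38.0%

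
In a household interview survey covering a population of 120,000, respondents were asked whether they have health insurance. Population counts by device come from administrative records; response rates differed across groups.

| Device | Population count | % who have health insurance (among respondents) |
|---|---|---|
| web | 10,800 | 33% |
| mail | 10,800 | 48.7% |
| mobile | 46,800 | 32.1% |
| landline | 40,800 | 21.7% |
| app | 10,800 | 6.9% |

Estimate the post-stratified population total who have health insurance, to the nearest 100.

33,400

Apply each group's respondent rate to its population count:
  web: 10,800 × 33% = 3564
  mail: 10,800 × 48.7% = 5259.6
  mobile: 46,800 × 32.1% = 15022.8
  landline: 40,800 × 21.7% = 8853.6
  app: 10,800 × 6.9% = 745.2
Estimated total = 33445.2 → 33,400.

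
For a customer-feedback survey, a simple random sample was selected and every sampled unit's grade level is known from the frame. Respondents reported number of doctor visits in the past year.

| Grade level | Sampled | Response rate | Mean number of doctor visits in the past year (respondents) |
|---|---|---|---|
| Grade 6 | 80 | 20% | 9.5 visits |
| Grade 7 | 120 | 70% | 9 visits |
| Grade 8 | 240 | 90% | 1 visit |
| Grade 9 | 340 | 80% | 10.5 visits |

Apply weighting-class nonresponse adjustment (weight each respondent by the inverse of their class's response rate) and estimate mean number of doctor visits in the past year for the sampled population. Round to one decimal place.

Weighting each respondent by the inverse class response rate inflates each class back to its sampled size, so the class weight is n_sampled:
  Grade 6: 80 × 9.5 = 760
  Grade 7: 120 × 9 = 1080
  Grade 8: 240 × 1 = 240
  Grade 9: 340 × 10.5 = 3570
Adjusted estimate = 5650 / 780 = 7.24359 → 7.2.

7.2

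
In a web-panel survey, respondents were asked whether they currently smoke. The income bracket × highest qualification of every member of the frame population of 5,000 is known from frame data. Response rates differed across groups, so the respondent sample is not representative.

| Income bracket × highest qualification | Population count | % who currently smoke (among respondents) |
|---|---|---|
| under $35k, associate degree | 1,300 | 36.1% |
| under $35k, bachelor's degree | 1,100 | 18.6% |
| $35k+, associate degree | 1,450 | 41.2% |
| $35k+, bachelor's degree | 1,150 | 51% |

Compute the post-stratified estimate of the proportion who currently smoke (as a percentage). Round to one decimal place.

Each cell contributes population-share × respondent value:
  under $35k, associate degree: (1,300/5,000) × 36.1 = 9.386
  under $35k, bachelor's degree: (1,100/5,000) × 18.6 = 4.092
  $35k+, associate degree: (1,450/5,000) × 41.2 = 11.948
  $35k+, bachelor's degree: (1,150/5,000) × 51 = 11.73
Post-stratified estimate = 37.156 → 37.2%.

37.2%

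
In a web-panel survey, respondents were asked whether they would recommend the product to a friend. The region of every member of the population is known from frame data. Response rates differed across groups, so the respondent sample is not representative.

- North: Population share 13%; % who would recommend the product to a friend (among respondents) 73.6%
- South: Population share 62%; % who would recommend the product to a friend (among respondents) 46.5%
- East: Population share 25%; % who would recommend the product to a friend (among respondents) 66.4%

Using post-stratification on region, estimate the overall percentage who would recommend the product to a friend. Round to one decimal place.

Post-stratification weights by population share, not respondent share:
  North: 0.13 × 73.6 = 9.568
  South: 0.62 × 46.5 = 28.83
  East: 0.25 × 66.4 = 16.6
Post-stratified estimate = 54.998 → 55.0%.

55.0%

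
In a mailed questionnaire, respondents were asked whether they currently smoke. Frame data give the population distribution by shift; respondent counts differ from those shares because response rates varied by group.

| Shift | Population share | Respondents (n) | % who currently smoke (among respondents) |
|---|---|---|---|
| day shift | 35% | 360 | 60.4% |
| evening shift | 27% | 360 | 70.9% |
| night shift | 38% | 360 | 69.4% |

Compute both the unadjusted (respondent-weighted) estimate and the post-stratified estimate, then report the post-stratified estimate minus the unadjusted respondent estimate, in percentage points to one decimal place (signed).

-0.2 percentage points

Naive respondent-only estimate (weights = respondent counts):
  (360/1080)×60.4 + (360/1080)×70.9 + (360/1080)×69.4 = 66.9%
Post-stratified estimate weights by population shares:
  0.35×60.4 + 0.27×70.9 + 0.38×69.4 = 66.655%
Difference = 66.655 − 66.9 = -0.245 pp.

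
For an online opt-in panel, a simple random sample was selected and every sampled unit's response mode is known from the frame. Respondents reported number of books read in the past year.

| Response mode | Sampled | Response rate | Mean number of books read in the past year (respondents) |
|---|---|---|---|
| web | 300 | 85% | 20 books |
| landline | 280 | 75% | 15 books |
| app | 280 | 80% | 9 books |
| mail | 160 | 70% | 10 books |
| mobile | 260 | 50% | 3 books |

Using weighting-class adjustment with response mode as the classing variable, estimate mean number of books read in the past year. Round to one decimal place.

11.8

Inverse-response-rate weighting restores each class to its sampled count, so class totals weight by n_sampled:
  web: 300 × 20 = 6000
  landline: 280 × 15 = 4200
  app: 280 × 9 = 2520
  mail: 160 × 10 = 1600
  mobile: 260 × 3 = 780
Adjusted estimate = 15,100 / 1,280 = 11.7969 → 11.8.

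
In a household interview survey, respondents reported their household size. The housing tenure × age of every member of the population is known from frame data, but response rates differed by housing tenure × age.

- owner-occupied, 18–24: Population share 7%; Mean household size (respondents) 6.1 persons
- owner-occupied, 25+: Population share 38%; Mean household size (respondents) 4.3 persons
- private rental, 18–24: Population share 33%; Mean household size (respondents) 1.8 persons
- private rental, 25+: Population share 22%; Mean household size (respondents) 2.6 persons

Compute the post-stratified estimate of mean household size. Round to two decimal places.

3.23

Post-stratification weights by population share, not respondent share:
  owner-occupied, 18–24: 0.07 × 6.1 = 0.427
  owner-occupied, 25+: 0.38 × 4.3 = 1.634
  private rental, 18–24: 0.33 × 1.8 = 0.594
  private rental, 25+: 0.22 × 2.6 = 0.572
Post-stratified estimate = 3.227 → 3.23.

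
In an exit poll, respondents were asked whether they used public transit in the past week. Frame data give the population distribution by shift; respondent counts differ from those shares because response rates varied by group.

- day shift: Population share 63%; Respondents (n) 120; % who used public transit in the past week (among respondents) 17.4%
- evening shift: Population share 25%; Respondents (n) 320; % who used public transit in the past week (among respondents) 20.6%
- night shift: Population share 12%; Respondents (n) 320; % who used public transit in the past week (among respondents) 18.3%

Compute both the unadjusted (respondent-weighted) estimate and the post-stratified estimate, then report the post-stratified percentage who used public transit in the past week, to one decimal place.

18.3%

Unadjusted (pooled respondent) estimate weights by respondent counts:
  (120/760)×17.4 + (320/760)×20.6 + (320/760)×18.3 = 19.1263%
Post-stratified estimate weights by population shares:
  0.63×17.4 + 0.25×20.6 + 0.12×18.3 = 18.308%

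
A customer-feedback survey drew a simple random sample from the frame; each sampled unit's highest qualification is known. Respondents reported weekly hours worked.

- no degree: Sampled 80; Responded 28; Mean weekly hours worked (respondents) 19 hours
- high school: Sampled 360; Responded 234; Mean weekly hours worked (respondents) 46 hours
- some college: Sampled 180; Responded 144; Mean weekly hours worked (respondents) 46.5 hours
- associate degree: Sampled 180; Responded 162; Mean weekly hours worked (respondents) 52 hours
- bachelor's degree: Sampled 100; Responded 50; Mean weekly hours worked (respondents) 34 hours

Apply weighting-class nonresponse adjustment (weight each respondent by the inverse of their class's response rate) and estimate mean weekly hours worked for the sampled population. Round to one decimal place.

Class response rates: no degree 28/80 = 35%, high school 234/360 = 65%, some college 144/180 = 80%, associate degree 162/180 = 90%, bachelor's degree 50/100 = 50%.
Each respondent's weight = sampled/responded in their class; summing within a class gives n_sampled, so:
  no degree: 80 × 19 = 1520
  high school: 360 × 46 = 16,560
  some college: 180 × 46.5 = 8370
  associate degree: 180 × 52 = 9360
  bachelor's degree: 100 × 34 = 3400
Adjusted estimate = 39,210 / 900 = 43.5667 → 43.6.

43.6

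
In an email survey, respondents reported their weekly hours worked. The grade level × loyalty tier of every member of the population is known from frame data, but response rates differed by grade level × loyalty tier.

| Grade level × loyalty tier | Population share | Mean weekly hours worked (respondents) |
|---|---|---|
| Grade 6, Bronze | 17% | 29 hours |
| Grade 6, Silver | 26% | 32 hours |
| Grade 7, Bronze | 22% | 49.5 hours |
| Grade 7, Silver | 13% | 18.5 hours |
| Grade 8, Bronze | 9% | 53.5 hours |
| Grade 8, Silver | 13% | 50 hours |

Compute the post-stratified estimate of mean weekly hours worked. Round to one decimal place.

37.9

Each cell contributes population-share × respondent value:
  Grade 6, Bronze: 0.17 × 29 = 4.93
  Grade 6, Silver: 0.26 × 32 = 8.32
  Grade 7, Bronze: 0.22 × 49.5 = 10.89
  Grade 7, Silver: 0.13 × 18.5 = 2.405
  Grade 8, Bronze: 0.09 × 53.5 = 4.815
  Grade 8, Silver: 0.13 × 50 = 6.5
Post-stratified estimate = 37.86 → 37.9.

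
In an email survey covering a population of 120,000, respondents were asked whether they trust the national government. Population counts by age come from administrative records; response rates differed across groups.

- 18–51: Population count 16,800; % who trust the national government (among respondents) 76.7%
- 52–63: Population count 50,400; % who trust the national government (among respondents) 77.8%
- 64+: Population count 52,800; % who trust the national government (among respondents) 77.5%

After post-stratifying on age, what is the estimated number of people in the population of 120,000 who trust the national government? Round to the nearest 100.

Each cell contributes its population count × the respondent rate:
  18–51: 16,800 × 76.7% = 12885.6
  52–63: 50,400 × 77.8% = 39211.2
  64+: 52,800 × 77.5% = 40,920
Estimated total = 93016.8 → 93,000.

93,000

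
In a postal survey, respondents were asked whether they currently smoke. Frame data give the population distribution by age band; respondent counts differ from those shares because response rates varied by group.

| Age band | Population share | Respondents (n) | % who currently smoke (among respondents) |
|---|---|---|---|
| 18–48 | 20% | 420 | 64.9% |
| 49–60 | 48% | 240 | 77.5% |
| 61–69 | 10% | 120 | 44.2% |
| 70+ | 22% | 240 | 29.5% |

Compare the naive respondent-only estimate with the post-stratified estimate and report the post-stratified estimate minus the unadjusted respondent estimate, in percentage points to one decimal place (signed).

+4.0 percentage points

Without adjustment, the pooled respondent share is:
  (420/1020)×64.9 + (240/1020)×77.5 + (120/1020)×44.2 + (240/1020)×29.5 = 57.1%
Post-stratified estimate weights by population shares:
  0.2×64.9 + 0.48×77.5 + 0.1×44.2 + 0.22×29.5 = 61.09%
Difference = 61.09 − 57.1 = 3.99 pp.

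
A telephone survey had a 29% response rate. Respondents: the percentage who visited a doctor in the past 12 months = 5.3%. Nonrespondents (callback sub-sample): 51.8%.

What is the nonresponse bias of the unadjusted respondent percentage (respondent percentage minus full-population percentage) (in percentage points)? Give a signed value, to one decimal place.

-33.0 percentage points

Nonresponse fraction = 1 − 0.29 = 0.71.
Bias = (nonresponse fraction) × (respondent percentage − nonrespondent percentage)
     = 0.71 × (5.3 − 51.8) = 0.71 × -46.5 = -33.015.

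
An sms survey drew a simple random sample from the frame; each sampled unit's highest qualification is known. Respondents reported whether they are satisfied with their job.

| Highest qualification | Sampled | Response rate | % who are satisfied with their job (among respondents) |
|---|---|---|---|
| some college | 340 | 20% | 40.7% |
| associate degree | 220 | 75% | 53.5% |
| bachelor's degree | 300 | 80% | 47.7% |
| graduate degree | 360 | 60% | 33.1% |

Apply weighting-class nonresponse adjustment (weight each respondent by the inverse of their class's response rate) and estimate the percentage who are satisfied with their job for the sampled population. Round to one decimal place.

Inverse-response-rate weighting restores each class to its sampled count, so class totals weight by n_sampled:
  some college: 340 × 40.7 = 13838
  associate degree: 220 × 53.5 = 11,770
  bachelor's degree: 300 × 47.7 = 14,310
  graduate degree: 360 × 33.1 = 11,916
Adjusted estimate = 51,834 / 1,220 = 42.4869 → 42.5%.

42.5%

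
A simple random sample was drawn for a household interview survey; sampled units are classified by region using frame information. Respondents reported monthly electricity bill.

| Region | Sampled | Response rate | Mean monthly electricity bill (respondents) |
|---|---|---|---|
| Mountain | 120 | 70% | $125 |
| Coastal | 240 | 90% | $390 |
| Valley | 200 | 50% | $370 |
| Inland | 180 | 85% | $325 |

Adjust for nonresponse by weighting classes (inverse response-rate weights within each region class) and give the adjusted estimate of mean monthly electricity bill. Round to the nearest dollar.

Inverse-response-rate weighting restores each class to its sampled count, so class totals weight by n_sampled:
  Mountain: 120 × 125 = 15,000
  Coastal: 240 × 390 = 93,600
  Valley: 200 × 370 = 74,000
  Inland: 180 × 325 = 58,500
Adjusted estimate = 241,100 / 740 = 325.811 → $326.

$326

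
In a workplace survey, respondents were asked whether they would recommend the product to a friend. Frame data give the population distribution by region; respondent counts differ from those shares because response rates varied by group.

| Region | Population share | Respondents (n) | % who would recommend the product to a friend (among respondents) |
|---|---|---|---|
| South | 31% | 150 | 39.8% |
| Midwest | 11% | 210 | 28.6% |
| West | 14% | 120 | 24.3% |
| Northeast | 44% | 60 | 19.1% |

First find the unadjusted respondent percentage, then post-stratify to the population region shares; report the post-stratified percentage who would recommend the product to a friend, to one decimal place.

Naive respondent-only estimate (weights = respondent counts):
  (150/540)×39.8 + (210/540)×28.6 + (120/540)×24.3 + (60/540)×19.1 = 29.7%
Post-stratifying to population shares instead:
  0.31×39.8 + 0.11×28.6 + 0.14×24.3 + 0.44×19.1 = 27.29%

27.3%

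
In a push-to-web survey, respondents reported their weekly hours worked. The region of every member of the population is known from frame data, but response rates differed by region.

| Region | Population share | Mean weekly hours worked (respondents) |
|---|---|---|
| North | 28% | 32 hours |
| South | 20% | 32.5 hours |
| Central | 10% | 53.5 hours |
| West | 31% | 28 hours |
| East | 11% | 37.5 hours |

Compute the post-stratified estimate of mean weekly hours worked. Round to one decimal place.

33.6

Reweight to the known region distribution:
  North: 0.28 × 32 = 8.96
  South: 0.2 × 32.5 = 6.5
  Central: 0.1 × 53.5 = 5.35
  West: 0.31 × 28 = 8.68
  East: 0.11 × 37.5 = 4.125
Post-stratified estimate = 33.615 → 33.6.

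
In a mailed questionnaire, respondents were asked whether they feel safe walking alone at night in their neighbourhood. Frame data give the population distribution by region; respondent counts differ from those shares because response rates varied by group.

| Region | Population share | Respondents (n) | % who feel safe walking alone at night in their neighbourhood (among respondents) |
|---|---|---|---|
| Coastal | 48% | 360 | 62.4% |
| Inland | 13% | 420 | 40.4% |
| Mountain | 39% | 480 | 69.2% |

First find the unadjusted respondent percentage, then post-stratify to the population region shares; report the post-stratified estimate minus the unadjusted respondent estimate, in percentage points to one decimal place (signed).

Unadjusted (pooled respondent) estimate weights by respondent counts:
  (360/1260)×62.4 + (420/1260)×40.4 + (480/1260)×69.2 = 57.6571%
Reweighting by population region shares:
  0.48×62.4 + 0.13×40.4 + 0.39×69.2 = 62.192%
Difference = 62.192 − 57.6571 = 4.5349 pp.

+4.5 percentage points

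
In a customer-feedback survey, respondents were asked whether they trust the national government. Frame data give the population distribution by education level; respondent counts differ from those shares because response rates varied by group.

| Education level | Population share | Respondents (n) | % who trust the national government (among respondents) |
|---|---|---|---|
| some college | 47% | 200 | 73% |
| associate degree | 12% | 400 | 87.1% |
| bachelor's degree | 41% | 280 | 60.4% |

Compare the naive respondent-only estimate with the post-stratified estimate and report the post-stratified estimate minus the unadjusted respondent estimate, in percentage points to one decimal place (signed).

-5.9 percentage points

Unadjusted (pooled respondent) estimate weights by respondent counts:
  (200/880)×73 + (400/880)×87.1 + (280/880)×60.4 = 75.4%
Post-stratified estimate weights by population shares:
  0.47×73 + 0.12×87.1 + 0.41×60.4 = 69.526%
Difference = 69.526 − 75.4 = -5.874 pp.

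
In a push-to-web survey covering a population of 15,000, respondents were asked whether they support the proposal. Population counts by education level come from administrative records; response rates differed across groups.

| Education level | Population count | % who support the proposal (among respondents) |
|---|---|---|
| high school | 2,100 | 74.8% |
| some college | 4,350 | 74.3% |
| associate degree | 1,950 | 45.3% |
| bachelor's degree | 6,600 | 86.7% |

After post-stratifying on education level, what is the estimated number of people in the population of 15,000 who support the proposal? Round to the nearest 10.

Each cell contributes its population count × the respondent rate:
  high school: 2,100 × 74.8% = 1570.8
  some college: 4,350 × 74.3% = 3232.05
  associate degree: 1,950 × 45.3% = 883.35
  bachelor's degree: 6,600 × 86.7% = 5722.2
Estimated total = 11408.4 → 11,410.

11,410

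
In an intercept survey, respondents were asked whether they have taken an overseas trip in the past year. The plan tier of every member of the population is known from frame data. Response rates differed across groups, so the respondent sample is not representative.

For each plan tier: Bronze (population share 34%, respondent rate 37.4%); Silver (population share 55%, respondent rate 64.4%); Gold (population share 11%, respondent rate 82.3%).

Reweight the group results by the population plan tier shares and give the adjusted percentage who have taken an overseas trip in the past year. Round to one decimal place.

Reweight to the known plan tier distribution:
  Bronze: 0.34 × 37.4 = 12.716
  Silver: 0.55 × 64.4 = 35.42
  Gold: 0.11 × 82.3 = 9.053
Post-stratified estimate = 57.189 → 57.2%.

57.2%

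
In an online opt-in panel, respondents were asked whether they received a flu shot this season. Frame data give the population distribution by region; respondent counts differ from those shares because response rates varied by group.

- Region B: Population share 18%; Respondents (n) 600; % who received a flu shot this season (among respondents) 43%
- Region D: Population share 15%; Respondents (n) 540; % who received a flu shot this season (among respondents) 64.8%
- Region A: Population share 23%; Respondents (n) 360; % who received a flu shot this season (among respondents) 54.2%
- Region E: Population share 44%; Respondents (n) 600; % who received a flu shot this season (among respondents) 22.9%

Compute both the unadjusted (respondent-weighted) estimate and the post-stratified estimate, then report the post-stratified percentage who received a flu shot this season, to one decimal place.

Without adjustment, the pooled respondent share is:
  (600/2100)×43 + (540/2100)×64.8 + (360/2100)×54.2 + (600/2100)×22.9 = 44.7829%
Reweighting by population region shares:
  0.18×43 + 0.15×64.8 + 0.23×54.2 + 0.44×22.9 = 40.002%

40.0%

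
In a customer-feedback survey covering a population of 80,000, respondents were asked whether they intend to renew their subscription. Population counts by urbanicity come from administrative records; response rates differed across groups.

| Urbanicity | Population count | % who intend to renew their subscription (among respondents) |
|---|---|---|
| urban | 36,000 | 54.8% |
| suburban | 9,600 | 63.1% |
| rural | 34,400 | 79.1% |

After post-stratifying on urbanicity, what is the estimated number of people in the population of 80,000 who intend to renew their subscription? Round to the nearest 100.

Each cell contributes its population count × the respondent rate:
  urban: 36,000 × 54.8% = 19,728
  suburban: 9,600 × 63.1% = 6057.6
  rural: 34,400 × 79.1% = 27210.4
Estimated total = 52,996 → 53,000.

53,000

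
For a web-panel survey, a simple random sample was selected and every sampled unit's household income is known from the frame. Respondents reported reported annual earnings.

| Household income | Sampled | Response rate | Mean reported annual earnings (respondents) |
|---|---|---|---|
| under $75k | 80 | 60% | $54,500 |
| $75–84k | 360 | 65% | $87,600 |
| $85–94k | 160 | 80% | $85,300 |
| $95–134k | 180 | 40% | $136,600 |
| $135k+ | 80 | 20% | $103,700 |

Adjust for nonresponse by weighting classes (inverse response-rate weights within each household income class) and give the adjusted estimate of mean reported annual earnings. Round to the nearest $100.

$95,800

Weighting each respondent by the inverse class response rate inflates each class back to its sampled size, so the class weight is n_sampled:
  under $75k: 80 × 54,500 = 4,360,000
  $75–84k: 360 × 87,600 = 31,536,000
  $85–94k: 160 × 85,300 = 13,648,000
  $95–134k: 180 × 136,600 = 24,588,000
  $135k+: 80 × 103,700 = 8,296,000
Adjusted estimate = 82,428,000 / 860 = 95846.5 → $95,800.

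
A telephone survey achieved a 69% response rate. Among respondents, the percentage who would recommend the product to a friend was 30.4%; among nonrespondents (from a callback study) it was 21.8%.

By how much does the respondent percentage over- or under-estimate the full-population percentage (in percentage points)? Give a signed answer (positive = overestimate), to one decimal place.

Nonresponse fraction = 1 − 0.69 = 0.31.
Bias = (nonresponse fraction) × (respondent percentage − nonrespondent percentage)
     = 0.31 × (30.4 − 21.8) = 0.31 × 8.6 = 2.666.

+2.7 percentage points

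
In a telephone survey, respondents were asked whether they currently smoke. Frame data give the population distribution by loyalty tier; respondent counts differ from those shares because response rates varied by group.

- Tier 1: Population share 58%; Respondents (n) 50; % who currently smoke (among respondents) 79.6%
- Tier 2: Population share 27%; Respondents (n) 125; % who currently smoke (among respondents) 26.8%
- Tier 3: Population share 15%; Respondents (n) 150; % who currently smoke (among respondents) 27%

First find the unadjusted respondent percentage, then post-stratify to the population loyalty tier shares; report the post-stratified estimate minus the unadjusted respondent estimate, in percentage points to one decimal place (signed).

Unadjusted (pooled respondent) estimate weights by respondent counts:
  (50/325)×79.6 + (125/325)×26.8 + (150/325)×27 = 35.0154%
Post-stratified estimate weights by population shares:
  0.58×79.6 + 0.27×26.8 + 0.15×27 = 57.454%
Difference = 57.454 − 35.0154 = 22.4386 pp.

+22.4 percentage points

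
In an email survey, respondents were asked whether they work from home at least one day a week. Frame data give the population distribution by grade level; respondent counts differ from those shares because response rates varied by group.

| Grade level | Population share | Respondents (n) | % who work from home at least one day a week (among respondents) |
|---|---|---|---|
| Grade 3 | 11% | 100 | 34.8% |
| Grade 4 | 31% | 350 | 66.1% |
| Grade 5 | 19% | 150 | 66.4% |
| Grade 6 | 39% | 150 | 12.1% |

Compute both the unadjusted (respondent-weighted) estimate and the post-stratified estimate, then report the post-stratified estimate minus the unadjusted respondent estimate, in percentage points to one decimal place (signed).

Naive respondent-only estimate (weights = respondent counts):
  (100/750)×34.8 + (350/750)×66.1 + (150/750)×66.4 + (150/750)×12.1 = 51.1867%
Post-stratifying to population shares instead:
  0.11×34.8 + 0.31×66.1 + 0.19×66.4 + 0.39×12.1 = 41.654%
Difference = 41.654 − 51.1867 = -9.5327 pp.

-9.5 percentage points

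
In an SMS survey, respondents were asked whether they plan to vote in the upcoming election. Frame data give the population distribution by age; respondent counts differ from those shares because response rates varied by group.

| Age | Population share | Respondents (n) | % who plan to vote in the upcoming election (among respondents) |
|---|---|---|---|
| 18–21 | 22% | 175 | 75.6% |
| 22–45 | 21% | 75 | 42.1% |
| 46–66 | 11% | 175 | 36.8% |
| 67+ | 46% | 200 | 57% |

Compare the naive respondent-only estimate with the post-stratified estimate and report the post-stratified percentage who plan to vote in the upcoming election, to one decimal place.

Without adjustment, the pooled respondent share is:
  (175/625)×75.6 + (75/625)×42.1 + (175/625)×36.8 + (200/625)×57 = 54.764%
Post-stratified estimate weights by population shares:
  0.22×75.6 + 0.21×42.1 + 0.11×36.8 + 0.46×57 = 55.741%

55.7%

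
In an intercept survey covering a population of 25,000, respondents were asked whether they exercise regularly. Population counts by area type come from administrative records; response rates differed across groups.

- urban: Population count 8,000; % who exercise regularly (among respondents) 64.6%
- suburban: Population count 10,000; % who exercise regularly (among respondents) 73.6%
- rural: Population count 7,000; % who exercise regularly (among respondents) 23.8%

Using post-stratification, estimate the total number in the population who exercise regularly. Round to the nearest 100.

14,200

Estimated count per cell = population count × respondent percentage:
  urban: 8,000 × 64.6% = 5168
  suburban: 10,000 × 73.6% = 7360
  rural: 7,000 × 23.8% = 1666
Estimated total = 14,194 → 14,200.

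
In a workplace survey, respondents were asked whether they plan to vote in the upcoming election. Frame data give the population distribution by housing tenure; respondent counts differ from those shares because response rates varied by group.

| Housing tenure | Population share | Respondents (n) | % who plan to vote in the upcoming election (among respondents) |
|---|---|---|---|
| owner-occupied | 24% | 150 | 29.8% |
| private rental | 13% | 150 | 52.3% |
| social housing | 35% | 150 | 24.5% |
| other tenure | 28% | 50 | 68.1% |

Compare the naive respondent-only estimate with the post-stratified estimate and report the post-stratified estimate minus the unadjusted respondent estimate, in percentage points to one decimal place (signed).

+2.8 percentage points

Naive respondent-only estimate (weights = respondent counts):
  (150/500)×29.8 + (150/500)×52.3 + (150/500)×24.5 + (50/500)×68.1 = 38.79%
Post-stratified estimate weights by population shares:
  0.24×29.8 + 0.13×52.3 + 0.35×24.5 + 0.28×68.1 = 41.594%
Difference = 41.594 − 38.79 = 2.804 pp.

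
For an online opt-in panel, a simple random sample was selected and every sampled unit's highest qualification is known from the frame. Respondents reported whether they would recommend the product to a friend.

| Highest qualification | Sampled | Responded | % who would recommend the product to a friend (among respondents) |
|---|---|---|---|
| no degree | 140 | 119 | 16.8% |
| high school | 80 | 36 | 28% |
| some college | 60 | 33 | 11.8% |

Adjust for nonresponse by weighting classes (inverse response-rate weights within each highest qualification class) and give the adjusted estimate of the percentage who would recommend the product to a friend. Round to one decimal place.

18.9%

Class response rates: no degree 119/140 = 85%, high school 36/80 = 45%, some college 33/60 = 55%.
Weighting each respondent by the inverse class response rate inflates each class back to its sampled size, so the class weight is n_sampled:
  no degree: 140 × 16.8 = 2352
  high school: 80 × 28 = 2240
  some college: 60 × 11.8 = 708
Adjusted estimate = 5300 / 280 = 18.9286 → 18.9%.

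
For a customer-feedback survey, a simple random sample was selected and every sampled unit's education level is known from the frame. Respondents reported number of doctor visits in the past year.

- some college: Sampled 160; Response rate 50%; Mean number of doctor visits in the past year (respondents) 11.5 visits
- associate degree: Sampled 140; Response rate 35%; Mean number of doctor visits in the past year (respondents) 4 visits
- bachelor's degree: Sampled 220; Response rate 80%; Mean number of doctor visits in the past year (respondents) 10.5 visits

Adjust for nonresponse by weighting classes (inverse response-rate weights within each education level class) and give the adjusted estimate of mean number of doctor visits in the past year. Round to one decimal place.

9.1

Inverse-response-rate weighting restores each class to its sampled count, so class totals weight by n_sampled:
  some college: 160 × 11.5 = 1840
  associate degree: 140 × 4 = 560
  bachelor's degree: 220 × 10.5 = 2310
Adjusted estimate = 4710 / 520 = 9.05769 → 9.1.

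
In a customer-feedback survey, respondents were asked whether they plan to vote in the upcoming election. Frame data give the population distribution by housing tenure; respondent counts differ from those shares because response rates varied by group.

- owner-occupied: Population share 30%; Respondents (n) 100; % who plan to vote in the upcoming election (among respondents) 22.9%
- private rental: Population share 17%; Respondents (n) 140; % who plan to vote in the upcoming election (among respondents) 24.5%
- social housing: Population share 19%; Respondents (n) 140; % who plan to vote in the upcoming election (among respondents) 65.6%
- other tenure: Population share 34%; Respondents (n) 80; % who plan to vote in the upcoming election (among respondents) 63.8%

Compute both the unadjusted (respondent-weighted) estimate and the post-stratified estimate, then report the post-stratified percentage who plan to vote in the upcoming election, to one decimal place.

45.2%

Naive respondent-only estimate (weights = respondent counts):
  (100/460)×22.9 + (140/460)×24.5 + (140/460)×65.6 + (80/460)×63.8 = 43.4957%
Post-stratified estimate weights by population shares:
  0.3×22.9 + 0.17×24.5 + 0.19×65.6 + 0.34×63.8 = 45.191%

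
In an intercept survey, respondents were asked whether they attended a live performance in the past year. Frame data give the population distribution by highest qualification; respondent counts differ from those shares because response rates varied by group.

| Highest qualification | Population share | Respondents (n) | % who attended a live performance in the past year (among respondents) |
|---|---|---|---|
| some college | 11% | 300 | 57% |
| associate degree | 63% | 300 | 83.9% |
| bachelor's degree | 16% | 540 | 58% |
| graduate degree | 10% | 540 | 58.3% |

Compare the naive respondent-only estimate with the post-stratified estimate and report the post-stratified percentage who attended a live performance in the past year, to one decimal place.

74.2%

Unadjusted (pooled respondent) estimate weights by respondent counts:
  (300/1680)×57 + (300/1680)×83.9 + (540/1680)×58 + (540/1680)×58.3 = 62.5429%
Post-stratified estimate weights by population shares:
  0.11×57 + 0.63×83.9 + 0.16×58 + 0.1×58.3 = 74.237%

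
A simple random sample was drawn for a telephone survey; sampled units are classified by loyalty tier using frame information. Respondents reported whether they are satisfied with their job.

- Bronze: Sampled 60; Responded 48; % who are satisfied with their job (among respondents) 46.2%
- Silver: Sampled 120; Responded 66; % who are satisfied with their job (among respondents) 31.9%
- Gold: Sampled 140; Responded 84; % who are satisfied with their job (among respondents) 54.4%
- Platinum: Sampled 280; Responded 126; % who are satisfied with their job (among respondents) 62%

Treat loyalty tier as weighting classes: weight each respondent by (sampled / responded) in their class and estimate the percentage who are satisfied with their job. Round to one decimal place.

52.6%

Class response rates: Bronze 48/60 = 80%, Silver 66/120 = 55%, Gold 84/140 = 60%, Platinum 126/280 = 45%.
Each respondent's weight = sampled/responded in their class; summing within a class gives n_sampled, so:
  Bronze: 60 × 46.2 = 2772
  Silver: 120 × 31.9 = 3828
  Gold: 140 × 54.4 = 7616
  Platinum: 280 × 62 = 17,360
Adjusted estimate = 31,576 / 600 = 52.6267 → 52.6%.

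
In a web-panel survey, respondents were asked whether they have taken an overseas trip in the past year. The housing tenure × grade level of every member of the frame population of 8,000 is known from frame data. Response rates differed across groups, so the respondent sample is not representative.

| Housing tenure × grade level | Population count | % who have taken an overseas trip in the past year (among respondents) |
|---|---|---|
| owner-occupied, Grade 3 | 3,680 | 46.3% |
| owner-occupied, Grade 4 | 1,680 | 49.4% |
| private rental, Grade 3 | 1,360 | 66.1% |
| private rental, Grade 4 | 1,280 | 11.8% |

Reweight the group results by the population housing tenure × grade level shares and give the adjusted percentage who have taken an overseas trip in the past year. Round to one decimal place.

Post-stratification weights by population share, not respondent share:
  owner-occupied, Grade 3: (3,680/8,000) × 46.3 = 21.298
  owner-occupied, Grade 4: (1,680/8,000) × 49.4 = 10.374
  private rental, Grade 3: (1,360/8,000) × 66.1 = 11.237
  private rental, Grade 4: (1,280/8,000) × 11.8 = 1.888
Post-stratified estimate = 44.797 → 44.8%.

44.8%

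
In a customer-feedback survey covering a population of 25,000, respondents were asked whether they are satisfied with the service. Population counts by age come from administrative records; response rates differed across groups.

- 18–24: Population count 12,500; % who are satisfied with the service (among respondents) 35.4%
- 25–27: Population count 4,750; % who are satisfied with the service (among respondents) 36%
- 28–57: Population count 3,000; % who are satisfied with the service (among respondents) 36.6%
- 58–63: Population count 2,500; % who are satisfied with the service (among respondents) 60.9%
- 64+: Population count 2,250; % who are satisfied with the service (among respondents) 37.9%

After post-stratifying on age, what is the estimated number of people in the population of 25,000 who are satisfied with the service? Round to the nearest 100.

Each cell contributes its population count × the respondent rate:
  18–24: 12,500 × 35.4% = 4425
  25–27: 4,750 × 36% = 1710
  28–57: 3,000 × 36.6% = 1098
  58–63: 2,500 × 60.9% = 1522.5
  64+: 2,250 × 37.9% = 852.75
Estimated total = 9608.25 → 9,600.

9,600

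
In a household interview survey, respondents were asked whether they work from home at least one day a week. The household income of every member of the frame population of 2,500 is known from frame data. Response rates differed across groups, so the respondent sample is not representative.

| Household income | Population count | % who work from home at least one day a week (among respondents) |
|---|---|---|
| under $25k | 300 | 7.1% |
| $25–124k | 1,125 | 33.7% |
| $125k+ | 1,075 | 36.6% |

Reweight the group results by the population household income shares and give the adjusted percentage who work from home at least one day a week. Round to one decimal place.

31.8%

Post-stratification weights by population share, not respondent share:
  under $25k: (300/2,500) × 7.1 = 0.852
  $25–124k: (1,125/2,500) × 33.7 = 15.165
  $125k+: (1,075/2,500) × 36.6 = 15.738
Post-stratified estimate = 31.755 → 31.8%.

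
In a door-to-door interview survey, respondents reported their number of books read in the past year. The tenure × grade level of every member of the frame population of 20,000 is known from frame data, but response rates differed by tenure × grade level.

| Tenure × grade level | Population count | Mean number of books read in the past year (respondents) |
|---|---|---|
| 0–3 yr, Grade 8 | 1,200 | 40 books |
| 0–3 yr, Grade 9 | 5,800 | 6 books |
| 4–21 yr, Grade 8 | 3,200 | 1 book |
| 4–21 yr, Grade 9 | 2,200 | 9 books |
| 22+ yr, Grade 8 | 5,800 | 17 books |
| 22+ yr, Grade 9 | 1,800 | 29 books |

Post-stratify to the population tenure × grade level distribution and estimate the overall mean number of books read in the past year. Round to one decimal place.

Reweight to the known tenure × grade level distribution:
  0–3 yr, Grade 8: (1,200/20,000) × 40 = 2.4
  0–3 yr, Grade 9: (5,800/20,000) × 6 = 1.74
  4–21 yr, Grade 8: (3,200/20,000) × 1 = 0.16
  4–21 yr, Grade 9: (2,200/20,000) × 9 = 0.99
  22+ yr, Grade 8: (5,800/20,000) × 17 = 4.93
  22+ yr, Grade 9: (1,800/20,000) × 29 = 2.61
Post-stratified estimate = 12.83 → 12.8.

12.8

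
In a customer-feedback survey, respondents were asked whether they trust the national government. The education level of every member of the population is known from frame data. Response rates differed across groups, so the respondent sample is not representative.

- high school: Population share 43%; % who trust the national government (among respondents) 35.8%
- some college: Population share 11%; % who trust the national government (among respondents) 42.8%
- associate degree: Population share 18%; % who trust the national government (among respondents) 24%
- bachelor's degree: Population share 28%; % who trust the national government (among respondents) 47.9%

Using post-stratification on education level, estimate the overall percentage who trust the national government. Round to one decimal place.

37.8%

Reweight to the known education level distribution:
  high school: 0.43 × 35.8 = 15.394
  some college: 0.11 × 42.8 = 4.708
  associate degree: 0.18 × 24 = 4.32
  bachelor's degree: 0.28 × 47.9 = 13.412
Post-stratified estimate = 37.834 → 37.8%.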